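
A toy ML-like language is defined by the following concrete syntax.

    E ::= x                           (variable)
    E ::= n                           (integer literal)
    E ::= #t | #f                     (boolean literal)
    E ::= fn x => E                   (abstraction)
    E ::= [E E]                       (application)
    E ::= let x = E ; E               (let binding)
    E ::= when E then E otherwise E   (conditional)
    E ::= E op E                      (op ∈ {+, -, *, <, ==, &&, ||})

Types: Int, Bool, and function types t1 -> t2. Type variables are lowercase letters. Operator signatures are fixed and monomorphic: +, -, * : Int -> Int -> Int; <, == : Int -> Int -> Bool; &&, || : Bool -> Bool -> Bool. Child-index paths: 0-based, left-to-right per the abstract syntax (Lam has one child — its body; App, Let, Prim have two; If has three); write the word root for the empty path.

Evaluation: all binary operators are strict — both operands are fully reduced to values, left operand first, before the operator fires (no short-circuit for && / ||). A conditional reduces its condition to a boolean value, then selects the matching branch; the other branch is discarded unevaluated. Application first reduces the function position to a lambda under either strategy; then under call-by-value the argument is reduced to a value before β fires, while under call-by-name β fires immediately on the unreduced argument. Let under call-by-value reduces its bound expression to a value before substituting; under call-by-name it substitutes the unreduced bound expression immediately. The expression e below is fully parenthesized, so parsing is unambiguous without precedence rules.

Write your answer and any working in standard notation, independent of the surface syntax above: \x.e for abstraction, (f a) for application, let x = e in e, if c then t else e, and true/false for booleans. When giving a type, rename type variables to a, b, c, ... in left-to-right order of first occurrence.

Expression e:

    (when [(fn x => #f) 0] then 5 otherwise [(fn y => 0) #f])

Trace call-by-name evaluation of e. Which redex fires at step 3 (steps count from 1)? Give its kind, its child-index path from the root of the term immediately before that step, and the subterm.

Derivation:
step 0: (if ((\x.false) 0) then 5 else ((\y.0) false))
step 1: [beta@0] (if false then 5 else ((\y.0) false))
step 2: [if@root] ((\y.0) false)
step 3: [beta@root] 0

Answer: beta at root : ((\y.0) false)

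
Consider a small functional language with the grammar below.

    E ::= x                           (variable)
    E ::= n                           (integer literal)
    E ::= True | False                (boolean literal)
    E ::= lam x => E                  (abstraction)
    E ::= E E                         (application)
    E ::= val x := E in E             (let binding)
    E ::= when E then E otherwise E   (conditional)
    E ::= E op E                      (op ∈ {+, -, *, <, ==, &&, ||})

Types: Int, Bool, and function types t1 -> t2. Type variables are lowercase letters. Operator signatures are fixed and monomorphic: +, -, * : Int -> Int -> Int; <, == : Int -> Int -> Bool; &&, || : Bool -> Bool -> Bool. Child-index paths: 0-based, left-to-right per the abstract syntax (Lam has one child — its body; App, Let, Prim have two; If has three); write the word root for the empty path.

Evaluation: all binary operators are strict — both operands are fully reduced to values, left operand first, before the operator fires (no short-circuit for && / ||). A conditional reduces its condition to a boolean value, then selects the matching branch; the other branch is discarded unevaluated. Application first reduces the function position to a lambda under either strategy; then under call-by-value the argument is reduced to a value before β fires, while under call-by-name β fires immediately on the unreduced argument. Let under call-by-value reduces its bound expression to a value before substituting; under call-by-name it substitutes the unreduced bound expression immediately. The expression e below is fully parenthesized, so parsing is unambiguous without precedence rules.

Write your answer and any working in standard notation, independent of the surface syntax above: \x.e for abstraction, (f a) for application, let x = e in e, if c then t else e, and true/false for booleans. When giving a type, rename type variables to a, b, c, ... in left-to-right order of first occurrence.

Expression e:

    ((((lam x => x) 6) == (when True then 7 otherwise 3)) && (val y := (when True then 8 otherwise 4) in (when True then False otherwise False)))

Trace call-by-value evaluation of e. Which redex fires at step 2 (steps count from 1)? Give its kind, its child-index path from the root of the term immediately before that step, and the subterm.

Derivation:
step 0: ((((\x.x) 6) == (if true then 7 else 3)) && (let y = (if true then 8 else 4) in (if true then false else false)))
step 1: [beta@0.0] ((6 == (if true then 7 else 3)) && (let y = (if true then 8 else 4) in (if true then false else false)))
step 2: [if@0.1] ((6 == 7) && (let y = (if true then 8 else 4) in (if true then false else false)))

Answer: if at 0.1 : (if true then 7 else 3)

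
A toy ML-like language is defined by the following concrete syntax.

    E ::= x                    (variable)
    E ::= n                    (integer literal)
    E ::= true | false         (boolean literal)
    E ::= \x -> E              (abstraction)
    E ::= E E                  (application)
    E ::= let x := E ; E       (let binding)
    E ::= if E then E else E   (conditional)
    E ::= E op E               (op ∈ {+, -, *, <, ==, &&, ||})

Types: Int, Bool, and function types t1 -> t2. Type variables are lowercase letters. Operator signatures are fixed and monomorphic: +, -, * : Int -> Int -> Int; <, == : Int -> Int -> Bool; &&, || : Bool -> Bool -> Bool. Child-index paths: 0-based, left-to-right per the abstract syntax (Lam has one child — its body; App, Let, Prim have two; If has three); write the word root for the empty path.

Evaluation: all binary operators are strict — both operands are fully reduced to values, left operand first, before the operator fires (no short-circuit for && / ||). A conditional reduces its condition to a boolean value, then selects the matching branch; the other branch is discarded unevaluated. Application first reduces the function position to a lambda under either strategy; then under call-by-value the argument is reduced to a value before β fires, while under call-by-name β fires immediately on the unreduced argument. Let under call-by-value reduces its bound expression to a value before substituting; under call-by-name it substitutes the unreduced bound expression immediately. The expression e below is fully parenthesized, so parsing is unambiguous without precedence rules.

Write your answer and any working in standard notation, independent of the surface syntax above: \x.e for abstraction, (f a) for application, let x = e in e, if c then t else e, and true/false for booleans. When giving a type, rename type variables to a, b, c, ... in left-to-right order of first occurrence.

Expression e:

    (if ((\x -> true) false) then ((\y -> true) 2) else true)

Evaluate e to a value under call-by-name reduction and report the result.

Answer: true

Trace:
step 0: (if ((\x.true) false) then ((\y.true) 2) else true)
step 1: [beta@0] (if true then ((\y.true) 2) else true)
step 2: [if@root] ((\y.true) 2)
step 3: [beta@root] true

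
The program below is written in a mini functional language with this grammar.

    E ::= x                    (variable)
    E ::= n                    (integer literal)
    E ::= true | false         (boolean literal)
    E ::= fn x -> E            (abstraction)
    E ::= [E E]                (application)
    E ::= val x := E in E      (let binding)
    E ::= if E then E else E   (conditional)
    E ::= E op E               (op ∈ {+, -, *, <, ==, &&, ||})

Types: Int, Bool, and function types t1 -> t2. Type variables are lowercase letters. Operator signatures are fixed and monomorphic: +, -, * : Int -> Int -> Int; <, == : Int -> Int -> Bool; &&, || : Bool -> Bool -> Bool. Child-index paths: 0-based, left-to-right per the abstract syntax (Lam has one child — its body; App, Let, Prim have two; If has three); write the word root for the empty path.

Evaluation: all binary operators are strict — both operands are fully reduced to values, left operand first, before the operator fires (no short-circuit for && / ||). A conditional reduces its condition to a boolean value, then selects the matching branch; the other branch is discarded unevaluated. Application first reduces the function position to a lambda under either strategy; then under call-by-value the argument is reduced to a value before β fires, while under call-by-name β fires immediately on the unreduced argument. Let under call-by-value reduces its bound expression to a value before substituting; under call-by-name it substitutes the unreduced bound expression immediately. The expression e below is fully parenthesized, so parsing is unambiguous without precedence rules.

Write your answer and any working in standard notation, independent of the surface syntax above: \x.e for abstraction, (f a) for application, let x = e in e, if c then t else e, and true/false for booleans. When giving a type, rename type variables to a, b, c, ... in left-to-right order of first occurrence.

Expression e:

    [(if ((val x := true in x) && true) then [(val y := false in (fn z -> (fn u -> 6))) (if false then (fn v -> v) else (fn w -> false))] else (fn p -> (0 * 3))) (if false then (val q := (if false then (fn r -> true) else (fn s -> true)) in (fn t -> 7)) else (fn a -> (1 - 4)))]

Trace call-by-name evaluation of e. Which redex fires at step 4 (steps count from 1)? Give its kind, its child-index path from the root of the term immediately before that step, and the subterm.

Answer: let at 0.0 : (let y = false in (\z.(\u.6)))

Working:
step 0: ((if ((let x = true in x) && true) then ((let y = false in (\z.(\u.6))) (if false then (\v.v) else (\w.false))) else (\p.(0 * 3))) (if false then (let q = (if false then (\r.true) else (\s.true)) in (\t.7)) else (\a.(1 - 4))))
step 1: [let@0.0.0] ((if (true && true) then ((let y = false in (\z.(\u.6))) (if false then (\v.v) else (\w.false))) else (\p.(0 * 3))) (if false then (let q = (if false then (\r.true) else (\s.true)) in (\t.7)) else (\a.(1 - 4))))
step 2: [delta@0.0] ((if true then ((let y = false in (\z.(\u.6))) (if false then (\v.v) else (\w.false))) else (\p.(0 * 3))) (if false then (let q = (if false then (\r.true) else (\s.true)) in (\t.7)) else (\a.(1 - 4))))
step 3: [if@0] (((let y = false in (\z.(\u.6))) (if false then (\v.v) else (\w.false))) (if false then (let q = (if false then (\r.true) else (\s.true)) in (\t.7)) else (\a.(1 - 4))))
step 4: [let@0.0] (((\z.(\u.6)) (if false then (\v.v) else (\w.false))) (if false then (let q = (if false then (\r.true) else (\s.true)) in (\t.7)) else (\a.(1 - 4))))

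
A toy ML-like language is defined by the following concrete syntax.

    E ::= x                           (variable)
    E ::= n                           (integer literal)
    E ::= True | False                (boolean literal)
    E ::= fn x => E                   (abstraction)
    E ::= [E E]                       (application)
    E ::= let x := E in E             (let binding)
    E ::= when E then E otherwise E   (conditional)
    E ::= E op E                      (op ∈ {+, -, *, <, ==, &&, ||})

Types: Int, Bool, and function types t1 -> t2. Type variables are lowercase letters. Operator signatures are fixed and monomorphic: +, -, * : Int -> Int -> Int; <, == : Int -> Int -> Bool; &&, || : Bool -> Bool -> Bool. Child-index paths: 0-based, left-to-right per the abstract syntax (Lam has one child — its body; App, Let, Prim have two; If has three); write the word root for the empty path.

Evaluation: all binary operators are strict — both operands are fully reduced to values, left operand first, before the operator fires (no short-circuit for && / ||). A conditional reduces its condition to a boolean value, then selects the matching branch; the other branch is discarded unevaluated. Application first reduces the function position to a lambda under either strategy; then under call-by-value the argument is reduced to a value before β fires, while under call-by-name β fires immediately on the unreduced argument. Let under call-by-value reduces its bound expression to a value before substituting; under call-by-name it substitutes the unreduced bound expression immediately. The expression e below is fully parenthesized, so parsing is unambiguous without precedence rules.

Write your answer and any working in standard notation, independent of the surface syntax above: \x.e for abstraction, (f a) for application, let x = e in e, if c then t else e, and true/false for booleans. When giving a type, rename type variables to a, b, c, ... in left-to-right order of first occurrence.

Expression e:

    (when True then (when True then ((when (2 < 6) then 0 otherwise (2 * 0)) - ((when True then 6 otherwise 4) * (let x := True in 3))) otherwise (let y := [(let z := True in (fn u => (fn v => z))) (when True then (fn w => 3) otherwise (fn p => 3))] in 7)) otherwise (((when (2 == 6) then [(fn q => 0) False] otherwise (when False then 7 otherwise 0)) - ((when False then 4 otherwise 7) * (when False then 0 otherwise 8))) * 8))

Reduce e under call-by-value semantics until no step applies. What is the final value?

Working:
step 0: (if true then (if true then ((if (2 < 6) then 0 else (2 * 0)) - ((if true then 6 else 4) * (let x = true in 3))) else (let y = ((let z = true in (\u.(\v.z))) (if true then (\w.3) else (\p.3))) in 7)) else (((if (2 == 6) then ((\q.0) false) else (if false then 7 else 0)) - ((if false then 4 else 7) * (if false then 0 else 8))) * 8))
step 1: [if@root] (if true then ((if (2 < 6) then 0 else (2 * 0)) - ((if true then 6 else 4) * (let x = true in 3))) else (let y = ((let z = true in (\u.(\v.z))) (if true then (\w.3) else (\p.3))) in 7))
step 2: [if@root] ((if (2 < 6) then 0 else (2 * 0)) - ((if true then 6 else 4) * (let x = true in 3)))
step 3: [delta@0.0] ((if true then 0 else (2 * 0)) - ((if true then 6 else 4) * (let x = true in 3)))
step 4: [if@0] (0 - ((if true then 6 else 4) * (let x = true in 3)))
step 5: [if@1.0] (0 - (6 * (let x = true in 3)))
step 6: [let@1.1] (0 - (6 * 3))
step 7: [delta@1] (0 - 18)
step 8: [delta@root] -18

Answer: -18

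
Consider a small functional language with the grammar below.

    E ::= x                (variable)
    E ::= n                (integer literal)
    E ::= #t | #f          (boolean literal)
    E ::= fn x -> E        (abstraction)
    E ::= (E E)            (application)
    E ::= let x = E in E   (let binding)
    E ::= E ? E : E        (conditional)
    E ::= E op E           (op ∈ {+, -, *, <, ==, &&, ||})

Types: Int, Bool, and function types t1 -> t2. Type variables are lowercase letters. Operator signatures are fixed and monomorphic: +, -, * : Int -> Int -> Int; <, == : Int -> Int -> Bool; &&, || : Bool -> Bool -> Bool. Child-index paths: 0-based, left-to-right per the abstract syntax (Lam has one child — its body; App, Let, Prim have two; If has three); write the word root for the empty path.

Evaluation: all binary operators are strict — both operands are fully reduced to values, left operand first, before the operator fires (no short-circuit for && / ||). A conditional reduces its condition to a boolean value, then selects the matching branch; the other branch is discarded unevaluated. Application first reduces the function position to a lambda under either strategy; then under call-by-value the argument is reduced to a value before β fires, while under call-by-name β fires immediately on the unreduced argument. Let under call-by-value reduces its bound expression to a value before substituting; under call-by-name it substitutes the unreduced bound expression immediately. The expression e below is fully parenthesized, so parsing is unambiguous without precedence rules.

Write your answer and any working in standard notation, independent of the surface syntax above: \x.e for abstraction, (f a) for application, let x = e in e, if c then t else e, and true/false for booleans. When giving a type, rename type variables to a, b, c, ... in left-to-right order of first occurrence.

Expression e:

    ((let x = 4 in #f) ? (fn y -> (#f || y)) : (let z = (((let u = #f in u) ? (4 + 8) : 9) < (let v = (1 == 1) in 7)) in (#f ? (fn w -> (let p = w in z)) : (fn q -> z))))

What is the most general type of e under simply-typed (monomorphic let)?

Trace:
let x : Int
  unify Bool ~ Bool
  unify Bool ~ Bool
y : a
  unify a ~ Bool
\y._ : Bool -> Bool
let u : Bool
u : Bool
  unify Bool ~ Bool
  unify Int ~ Int
  unify Int ~ Int
  unify Int ~ Int
  unify Int ~ Int
  unify Int ~ Int
  unify Int ~ Int
let v : Bool
  unify Int ~ Int
let z : Bool
  unify Bool ~ Bool
w : b
let p : b
z : Bool
\w._ : b -> Bool
z : Bool
\q._ : c -> Bool
  unify b -> Bool ~ c -> Bool
  unify b ~ c
  unify Bool ~ Bool
  unify Bool -> Bool ~ c -> Bool
  unify Bool ~ c
  unify Bool ~ Bool

Answer: Bool -> Bool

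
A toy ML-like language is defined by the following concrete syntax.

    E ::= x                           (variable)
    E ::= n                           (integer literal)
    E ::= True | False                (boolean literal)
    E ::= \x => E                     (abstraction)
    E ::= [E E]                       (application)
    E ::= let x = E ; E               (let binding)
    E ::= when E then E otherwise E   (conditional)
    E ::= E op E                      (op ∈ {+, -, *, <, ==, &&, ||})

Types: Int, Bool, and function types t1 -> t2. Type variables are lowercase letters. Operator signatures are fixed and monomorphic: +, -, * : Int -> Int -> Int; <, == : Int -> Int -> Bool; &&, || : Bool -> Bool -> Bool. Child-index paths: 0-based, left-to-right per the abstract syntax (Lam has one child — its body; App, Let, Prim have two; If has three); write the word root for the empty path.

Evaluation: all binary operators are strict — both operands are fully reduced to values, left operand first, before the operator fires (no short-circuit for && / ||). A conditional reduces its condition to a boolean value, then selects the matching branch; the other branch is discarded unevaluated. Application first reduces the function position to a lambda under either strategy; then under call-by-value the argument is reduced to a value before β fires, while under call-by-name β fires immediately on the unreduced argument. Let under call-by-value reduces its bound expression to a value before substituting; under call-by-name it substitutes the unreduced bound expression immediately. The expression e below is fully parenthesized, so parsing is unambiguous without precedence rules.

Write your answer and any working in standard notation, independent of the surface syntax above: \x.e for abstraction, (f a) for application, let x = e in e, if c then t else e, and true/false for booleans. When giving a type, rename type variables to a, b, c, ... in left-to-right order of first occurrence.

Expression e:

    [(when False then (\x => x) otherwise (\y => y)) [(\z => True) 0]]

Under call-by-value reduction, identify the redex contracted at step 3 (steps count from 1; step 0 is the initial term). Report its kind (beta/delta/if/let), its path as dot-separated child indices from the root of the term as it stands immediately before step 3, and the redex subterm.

Answer: beta at root : ((\y.y) true)

Derivation:
step 0: ((if false then (\x.x) else (\y.y)) ((\z.true) 0))
step 1: [if@0] ((\y.y) ((\z.true) 0))
step 2: [beta@1] ((\y.y) true)
step 3: [beta@root] true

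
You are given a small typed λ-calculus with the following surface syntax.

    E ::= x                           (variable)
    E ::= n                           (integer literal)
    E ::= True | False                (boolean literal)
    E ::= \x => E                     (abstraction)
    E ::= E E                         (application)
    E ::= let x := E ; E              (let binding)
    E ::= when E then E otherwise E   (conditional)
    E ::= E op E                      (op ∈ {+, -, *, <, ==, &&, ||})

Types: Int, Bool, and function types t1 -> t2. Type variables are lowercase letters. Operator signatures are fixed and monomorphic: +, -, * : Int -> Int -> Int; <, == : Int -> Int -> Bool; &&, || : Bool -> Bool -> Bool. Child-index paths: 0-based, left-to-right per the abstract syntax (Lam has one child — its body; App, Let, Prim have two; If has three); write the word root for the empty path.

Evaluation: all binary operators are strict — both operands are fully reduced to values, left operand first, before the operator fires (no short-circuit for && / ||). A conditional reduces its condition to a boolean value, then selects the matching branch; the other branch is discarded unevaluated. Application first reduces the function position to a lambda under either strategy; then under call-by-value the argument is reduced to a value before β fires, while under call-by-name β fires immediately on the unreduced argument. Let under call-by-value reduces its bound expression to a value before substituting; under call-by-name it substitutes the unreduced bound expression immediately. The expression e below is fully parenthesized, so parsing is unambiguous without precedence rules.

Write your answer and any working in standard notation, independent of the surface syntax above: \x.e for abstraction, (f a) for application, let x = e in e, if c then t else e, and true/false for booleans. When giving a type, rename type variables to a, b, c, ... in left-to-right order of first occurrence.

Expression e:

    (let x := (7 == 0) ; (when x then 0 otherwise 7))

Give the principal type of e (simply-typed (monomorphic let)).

Derivation:
  unify Int ~ Int
  unify Int ~ Int
let x : Bool
x : Bool
  unify Bool ~ Bool
  unify Int ~ Int

Answer: Int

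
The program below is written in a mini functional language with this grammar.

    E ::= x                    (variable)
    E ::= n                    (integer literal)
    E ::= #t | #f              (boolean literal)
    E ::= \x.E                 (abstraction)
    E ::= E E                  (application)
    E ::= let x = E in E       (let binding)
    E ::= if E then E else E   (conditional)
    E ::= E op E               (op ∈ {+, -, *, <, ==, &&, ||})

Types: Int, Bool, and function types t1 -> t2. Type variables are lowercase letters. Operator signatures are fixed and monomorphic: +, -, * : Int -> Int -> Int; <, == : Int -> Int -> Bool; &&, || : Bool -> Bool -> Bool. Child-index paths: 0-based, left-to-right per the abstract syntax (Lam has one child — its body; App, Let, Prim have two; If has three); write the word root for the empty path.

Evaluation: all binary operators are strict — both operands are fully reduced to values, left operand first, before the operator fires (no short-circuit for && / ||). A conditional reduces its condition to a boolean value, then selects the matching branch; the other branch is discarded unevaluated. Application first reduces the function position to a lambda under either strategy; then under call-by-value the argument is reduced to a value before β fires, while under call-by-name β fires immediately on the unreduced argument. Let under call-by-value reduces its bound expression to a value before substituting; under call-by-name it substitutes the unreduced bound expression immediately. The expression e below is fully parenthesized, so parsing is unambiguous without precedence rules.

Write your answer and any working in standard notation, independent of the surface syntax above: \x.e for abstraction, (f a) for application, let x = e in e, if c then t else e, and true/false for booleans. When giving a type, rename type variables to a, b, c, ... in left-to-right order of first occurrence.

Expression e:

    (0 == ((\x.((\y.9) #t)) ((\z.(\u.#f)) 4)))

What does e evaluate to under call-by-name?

Working:
step 0: (0 == ((\x.((\y.9) true)) ((\z.(\u.false)) 4)))
step 1: [beta@1] (0 == ((\y.9) true))
step 2: [beta@1] (0 == 9)
step 3: [delta@root] false

Answer: false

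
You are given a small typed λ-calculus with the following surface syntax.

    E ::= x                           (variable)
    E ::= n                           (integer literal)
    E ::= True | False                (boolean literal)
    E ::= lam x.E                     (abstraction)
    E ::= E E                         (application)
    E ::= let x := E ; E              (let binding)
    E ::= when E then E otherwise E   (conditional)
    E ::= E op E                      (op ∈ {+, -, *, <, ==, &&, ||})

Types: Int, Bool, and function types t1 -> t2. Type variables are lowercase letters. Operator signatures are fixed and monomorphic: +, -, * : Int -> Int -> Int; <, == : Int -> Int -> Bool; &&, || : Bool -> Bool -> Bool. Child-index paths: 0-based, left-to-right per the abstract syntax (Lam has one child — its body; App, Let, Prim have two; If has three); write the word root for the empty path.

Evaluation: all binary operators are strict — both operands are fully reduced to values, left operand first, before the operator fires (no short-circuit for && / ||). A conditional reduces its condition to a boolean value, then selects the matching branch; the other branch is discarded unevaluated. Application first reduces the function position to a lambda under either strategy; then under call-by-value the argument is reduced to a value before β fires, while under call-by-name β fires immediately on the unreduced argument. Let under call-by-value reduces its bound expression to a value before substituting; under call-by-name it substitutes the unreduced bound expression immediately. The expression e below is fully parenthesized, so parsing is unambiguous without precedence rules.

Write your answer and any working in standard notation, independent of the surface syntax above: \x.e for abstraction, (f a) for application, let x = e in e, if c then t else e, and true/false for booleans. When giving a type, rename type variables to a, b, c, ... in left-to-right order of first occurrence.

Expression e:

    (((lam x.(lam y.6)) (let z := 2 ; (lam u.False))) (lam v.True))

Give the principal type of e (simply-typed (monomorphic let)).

Working:
\y._ : b -> Int
\x._ : a -> b -> Int
let z : Int
\u._ : c -> Bool
  unify a -> b -> Int ~ (c -> Bool) -> d
  unify a ~ c -> Bool
  unify b -> Int ~ d
_ _ : b -> Int
\v._ : e -> Bool
  unify b -> Int ~ (e -> Bool) -> f
  unify b ~ e -> Bool
  unify Int ~ f
_ _ : Int

Answer: Int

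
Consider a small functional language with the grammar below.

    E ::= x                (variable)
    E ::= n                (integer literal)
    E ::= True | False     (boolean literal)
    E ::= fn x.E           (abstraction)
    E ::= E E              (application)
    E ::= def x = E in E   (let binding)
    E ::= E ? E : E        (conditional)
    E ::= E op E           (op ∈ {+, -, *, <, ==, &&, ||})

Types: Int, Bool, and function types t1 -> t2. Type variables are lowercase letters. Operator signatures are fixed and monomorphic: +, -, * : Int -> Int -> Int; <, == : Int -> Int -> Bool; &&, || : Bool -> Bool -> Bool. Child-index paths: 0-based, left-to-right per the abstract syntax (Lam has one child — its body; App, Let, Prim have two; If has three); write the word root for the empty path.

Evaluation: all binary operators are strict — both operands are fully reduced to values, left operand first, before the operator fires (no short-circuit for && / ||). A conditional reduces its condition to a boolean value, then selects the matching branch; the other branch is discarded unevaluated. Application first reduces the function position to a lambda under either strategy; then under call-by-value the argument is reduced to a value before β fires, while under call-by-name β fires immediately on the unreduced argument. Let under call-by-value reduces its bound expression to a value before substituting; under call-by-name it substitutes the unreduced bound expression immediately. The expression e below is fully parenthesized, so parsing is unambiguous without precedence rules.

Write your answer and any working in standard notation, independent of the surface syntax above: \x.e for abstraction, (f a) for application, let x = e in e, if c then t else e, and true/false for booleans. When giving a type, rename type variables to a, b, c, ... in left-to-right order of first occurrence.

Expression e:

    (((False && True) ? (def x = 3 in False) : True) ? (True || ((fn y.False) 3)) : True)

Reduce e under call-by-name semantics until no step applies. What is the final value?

Derivation:
step 0: (if (if (false && true) then (let x = 3 in false) else true) then (true || ((\y.false) 3)) else true)
step 1: [delta@0.0] (if (if false then (let x = 3 in false) else true) then (true || ((\y.false) 3)) else true)
step 2: [if@0] (if true then (true || ((\y.false) 3)) else true)
step 3: [if@root] (true || ((\y.false) 3))
step 4: [beta@1] (true || false)
step 5: [delta@root] true

Answer: true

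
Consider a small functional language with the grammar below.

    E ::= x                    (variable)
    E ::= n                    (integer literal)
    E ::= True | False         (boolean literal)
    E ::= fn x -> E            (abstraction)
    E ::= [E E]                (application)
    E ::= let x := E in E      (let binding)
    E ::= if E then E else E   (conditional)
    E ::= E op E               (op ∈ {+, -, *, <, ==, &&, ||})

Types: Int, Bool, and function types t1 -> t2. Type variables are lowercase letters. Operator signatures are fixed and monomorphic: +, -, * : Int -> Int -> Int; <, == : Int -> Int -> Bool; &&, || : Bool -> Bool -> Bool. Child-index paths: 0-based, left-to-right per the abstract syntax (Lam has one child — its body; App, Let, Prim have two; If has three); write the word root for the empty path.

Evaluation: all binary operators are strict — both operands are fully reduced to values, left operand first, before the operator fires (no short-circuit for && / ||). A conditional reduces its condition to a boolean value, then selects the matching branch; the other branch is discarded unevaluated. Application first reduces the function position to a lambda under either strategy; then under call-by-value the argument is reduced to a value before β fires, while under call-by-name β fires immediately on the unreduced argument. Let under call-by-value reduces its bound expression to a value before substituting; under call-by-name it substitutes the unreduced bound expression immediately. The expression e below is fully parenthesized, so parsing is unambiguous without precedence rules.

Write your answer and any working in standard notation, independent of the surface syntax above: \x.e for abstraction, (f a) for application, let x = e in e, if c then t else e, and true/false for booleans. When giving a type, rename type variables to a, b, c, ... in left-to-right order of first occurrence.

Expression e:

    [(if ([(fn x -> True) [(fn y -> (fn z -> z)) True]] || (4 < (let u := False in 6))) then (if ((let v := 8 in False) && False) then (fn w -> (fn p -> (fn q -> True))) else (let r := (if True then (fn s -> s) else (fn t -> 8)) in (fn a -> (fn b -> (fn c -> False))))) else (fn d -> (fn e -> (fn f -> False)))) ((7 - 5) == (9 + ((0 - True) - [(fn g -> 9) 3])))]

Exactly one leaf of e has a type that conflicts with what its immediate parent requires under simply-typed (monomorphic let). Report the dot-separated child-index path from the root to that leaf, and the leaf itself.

Answer: 1.1.1.0.1 : true

Trace:
\x._ : a -> Bool
z : c
\z._ : c -> c
\y._ : b -> c -> c
  unify b -> c -> c ~ Bool -> d
  unify b ~ Bool
  unify c -> c ~ d
_ _ : c -> c
  unify a -> Bool ~ (c -> c) -> e
  unify a ~ c -> c
  unify Bool ~ e
_ _ : Bool
  unify Bool ~ Bool
  unify Int ~ Int
let u : Bool
  unify Int ~ Int
  unify Bool ~ Bool
  unify Bool ~ Bool
let v : Int
  unify Bool ~ Bool
  unify Bool ~ Bool
  unify Bool ~ Bool
\q._ : h -> Bool
\p._ : g -> h -> Bool
\w._ : f -> g -> h -> Bool
  unify Bool ~ Bool
s : i
\s._ : i -> i
\t._ : j -> Int
  unify i -> i ~ j -> Int
  unify i ~ j
  unify j ~ Int
let r : Int -> Int
\c._ : m -> Bool
\b._ : l -> m -> Bool
\a._ : k -> l -> m -> Bool
  unify f -> g -> h -> Bool ~ k -> l -> m -> Bool
  unify f ~ k
  unify g -> h -> Bool ~ l -> m -> Bool
  unify g ~ l
  unify h -> Bool ~ m -> Bool
  unify h ~ m
  unify Bool ~ Bool
\f._ : p -> Bool
\e._ : o -> p -> Bool
\d._ : n -> o -> p -> Bool
  unify k -> l -> m -> Bool ~ n -> o -> p -> Bool
  unify k ~ n
  unify l -> m -> Bool ~ o -> p -> Bool
  unify l ~ o
  unify m -> Bool ~ p -> Bool
  unify m ~ p
  unify Bool ~ Bool
  unify Int ~ Int
  unify Int ~ Int
  unify Int ~ Int
  unify Int ~ Int
  unify Int ~ Int
  unify Bool ~ Int
  FAIL: mismatch Bool ~ Int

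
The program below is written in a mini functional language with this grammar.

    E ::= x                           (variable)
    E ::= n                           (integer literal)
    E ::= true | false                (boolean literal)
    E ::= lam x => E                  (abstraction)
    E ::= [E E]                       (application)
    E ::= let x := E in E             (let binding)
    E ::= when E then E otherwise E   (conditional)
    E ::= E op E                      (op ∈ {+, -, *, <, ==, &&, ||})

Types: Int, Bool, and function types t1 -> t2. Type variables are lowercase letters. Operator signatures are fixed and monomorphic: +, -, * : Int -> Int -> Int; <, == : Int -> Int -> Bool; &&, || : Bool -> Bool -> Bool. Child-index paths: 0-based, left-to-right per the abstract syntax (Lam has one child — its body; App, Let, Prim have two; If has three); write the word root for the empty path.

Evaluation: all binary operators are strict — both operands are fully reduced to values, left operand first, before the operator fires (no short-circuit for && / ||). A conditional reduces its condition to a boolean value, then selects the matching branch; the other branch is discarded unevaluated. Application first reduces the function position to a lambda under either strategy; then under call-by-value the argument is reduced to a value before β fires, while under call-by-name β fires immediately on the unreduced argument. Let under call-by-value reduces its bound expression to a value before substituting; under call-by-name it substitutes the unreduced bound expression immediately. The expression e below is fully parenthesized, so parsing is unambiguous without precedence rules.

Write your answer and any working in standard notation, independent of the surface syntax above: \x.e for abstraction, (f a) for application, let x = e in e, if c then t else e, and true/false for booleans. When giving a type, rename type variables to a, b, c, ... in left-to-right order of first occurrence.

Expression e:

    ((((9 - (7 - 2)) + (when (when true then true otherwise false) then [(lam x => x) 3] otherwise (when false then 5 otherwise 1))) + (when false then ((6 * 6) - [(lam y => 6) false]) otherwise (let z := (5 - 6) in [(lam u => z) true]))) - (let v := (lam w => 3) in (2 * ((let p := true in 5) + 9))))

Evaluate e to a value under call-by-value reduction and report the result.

Working:
step 0: ((((9 - (7 - 2)) + (if (if true then true else false) then ((\x.x) 3) else (if false then 5 else 1))) + (if false then ((6 * 6) - ((\y.6) false)) else (let z = (5 - 6) in ((\u.z) true)))) - (let v = (\w.3) in (2 * ((let p = true in 5) + 9))))
step 1: [delta@0.0.0.1] ((((9 - 5) + (if (if true then true else false) then ((\x.x) 3) else (if false then 5 else 1))) + (if false then ((6 * 6) - ((\y.6) false)) else (let z = (5 - 6) in ((\u.z) true)))) - (let v = (\w.3) in (2 * ((let p = true in 5) + 9))))
step 2: [delta@0.0.0] (((4 + (if (if true then true else false) then ((\x.x) 3) else (if false then 5 else 1))) + (if false then ((6 * 6) - ((\y.6) false)) else (let z = (5 - 6) in ((\u.z) true)))) - (let v = (\w.3) in (2 * ((let p = true in 5) + 9))))
step 3: [if@0.0.1.0] (((4 + (if true then ((\x.x) 3) else (if false then 5 else 1))) + (if false then ((6 * 6) - ((\y.6) false)) else (let z = (5 - 6) in ((\u.z) true)))) - (let v = (\w.3) in (2 * ((let p = true in 5) + 9))))
step 4: [if@0.0.1] (((4 + ((\x.x) 3)) + (if false then ((6 * 6) - ((\y.6) false)) else (let z = (5 - 6) in ((\u.z) true)))) - (let v = (\w.3) in (2 * ((let p = true in 5) + 9))))
step 5: [beta@0.0.1] (((4 + 3) + (if false then ((6 * 6) - ((\y.6) false)) else (let z = (5 - 6) in ((\u.z) true)))) - (let v = (\w.3) in (2 * ((let p = true in 5) + 9))))
step 6: [delta@0.0] ((7 + (if false then ((6 * 6) - ((\y.6) false)) else (let z = (5 - 6) in ((\u.z) true)))) - (let v = (\w.3) in (2 * ((let p = true in 5) + 9))))
step 7: [if@0.1] ((7 + (let z = (5 - 6) in ((\u.z) true))) - (let v = (\w.3) in (2 * ((let p = true in 5) + 9))))
step 8: [delta@0.1.0] ((7 + (let z = -1 in ((\u.z) true))) - (let v = (\w.3) in (2 * ((let p = true in 5) + 9))))
step 9: [let@0.1] ((7 + ((\u.-1) true)) - (let v = (\w.3) in (2 * ((let p = true in 5) + 9))))
step 10: [beta@0.1] ((7 + -1) - (let v = (\w.3) in (2 * ((let p = true in 5) + 9))))
step 11: [delta@0] (6 - (let v = (\w.3) in (2 * ((let p = true in 5) + 9))))
step 12: [let@1] (6 - (2 * ((let p = true in 5) + 9)))
step 13: [let@1.1.0] (6 - (2 * (5 + 9)))
step 14: [delta@1.1] (6 - (2 * 14))
step 15: [delta@1] (6 - 28)
step 16: [delta@root] -22

Answer: -22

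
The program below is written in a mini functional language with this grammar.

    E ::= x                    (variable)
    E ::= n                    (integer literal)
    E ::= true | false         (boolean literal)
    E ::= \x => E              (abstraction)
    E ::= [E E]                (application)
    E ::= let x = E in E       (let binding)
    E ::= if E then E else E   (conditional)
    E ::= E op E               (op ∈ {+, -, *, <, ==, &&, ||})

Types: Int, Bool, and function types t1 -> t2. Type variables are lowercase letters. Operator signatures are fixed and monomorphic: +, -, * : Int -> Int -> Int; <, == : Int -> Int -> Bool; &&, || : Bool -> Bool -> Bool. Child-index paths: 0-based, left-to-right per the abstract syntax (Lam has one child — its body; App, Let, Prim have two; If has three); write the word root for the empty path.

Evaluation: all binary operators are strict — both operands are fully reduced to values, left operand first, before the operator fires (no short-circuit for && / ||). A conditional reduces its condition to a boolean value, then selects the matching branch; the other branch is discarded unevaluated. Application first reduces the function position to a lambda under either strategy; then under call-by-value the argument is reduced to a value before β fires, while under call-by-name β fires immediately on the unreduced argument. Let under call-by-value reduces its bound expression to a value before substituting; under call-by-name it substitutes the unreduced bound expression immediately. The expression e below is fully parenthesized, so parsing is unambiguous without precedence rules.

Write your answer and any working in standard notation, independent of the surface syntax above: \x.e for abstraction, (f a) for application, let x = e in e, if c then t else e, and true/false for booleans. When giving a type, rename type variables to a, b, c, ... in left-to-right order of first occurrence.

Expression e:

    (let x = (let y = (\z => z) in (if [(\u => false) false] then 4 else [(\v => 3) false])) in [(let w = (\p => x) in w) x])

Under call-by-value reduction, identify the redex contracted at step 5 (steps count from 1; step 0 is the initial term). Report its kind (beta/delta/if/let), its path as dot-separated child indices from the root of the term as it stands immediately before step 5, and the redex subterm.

Answer: let at root : (let x = 3 in ((let w = (\p.x) in w) x))

Trace:
step 0: (let x = (let y = (\z.z) in (if ((\u.false) false) then 4 else ((\v.3) false))) in ((let w = (\p.x) in w) x))
step 1: [let@0] (let x = (if ((\u.false) false) then 4 else ((\v.3) false)) in ((let w = (\p.x) in w) x))
step 2: [beta@0.0] (let x = (if false then 4 else ((\v.3) false)) in ((let w = (\p.x) in w) x))
step 3: [if@0] (let x = ((\v.3) false) in ((let w = (\p.x) in w) x))
step 4: [beta@0] (let x = 3 in ((let w = (\p.x) in w) x))
step 5: [let@root] ((let w = (\p.3) in w) 3)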